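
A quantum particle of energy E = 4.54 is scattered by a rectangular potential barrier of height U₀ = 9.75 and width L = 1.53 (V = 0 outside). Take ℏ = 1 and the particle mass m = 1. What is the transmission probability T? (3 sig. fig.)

Since E < U₀ the interior solution is evanescent with decay constant κ = √(2m(U₀ − E))/ℏ = 3.228.
κL = 4.939, sinh(κL) = 69.80.
Matching ψ, ψ′ at both faces gives T = [1 + U₀² sinh²(κL) / (4E(U₀ − E))]⁻¹ = 1/4896 = 0.000204.

T = 0.000204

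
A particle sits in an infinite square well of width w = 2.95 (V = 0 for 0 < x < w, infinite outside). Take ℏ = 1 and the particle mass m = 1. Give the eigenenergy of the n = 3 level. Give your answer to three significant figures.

E = 5.10

The infinite-well eigenfunctions ψ_n = √(2/w) sin(nπx/w) vanish at both walls, giving E_n = n²π²ℏ²/(2mw²).
E_3 = 3² × π² / (2 × 1 × 2.95²) = 5.104.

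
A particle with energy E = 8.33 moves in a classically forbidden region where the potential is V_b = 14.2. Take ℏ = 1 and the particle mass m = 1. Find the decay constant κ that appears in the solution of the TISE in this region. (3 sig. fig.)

κ = 3.43

Since E < V_b the TISE in this region is ψ'' = κ²ψ with κ = √(2m(V_b − E))/ℏ.
κ = √(2 × 1 × 5.87) = 3.426.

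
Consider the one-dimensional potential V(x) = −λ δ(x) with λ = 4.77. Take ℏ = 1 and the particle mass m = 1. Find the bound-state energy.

E = -11.4

For x ≠ 0 the bound state is ψ ∝ e^{−κ|x|}; integrating the TISE across the delta gives the cusp condition 2κ = 2mλ/ℏ², so κ = 4.770.
Then E = −ℏ²κ²/(2m) = −mλ²/(2ℏ²) = -11.38.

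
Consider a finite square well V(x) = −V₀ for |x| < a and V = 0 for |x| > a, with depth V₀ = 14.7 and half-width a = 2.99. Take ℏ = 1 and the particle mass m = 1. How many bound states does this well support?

N = 11

Define the well-strength parameter z₀ = (a/ℏ)√(2mV₀) = 2.99 × √(2·1·14.7) = 16.21.
The even/odd transcendental equations gain one root per π/2 in z₀, giving N = 1 + ⌊2z₀/π⌋ = 1 + ⌊10.32⌋ = 11.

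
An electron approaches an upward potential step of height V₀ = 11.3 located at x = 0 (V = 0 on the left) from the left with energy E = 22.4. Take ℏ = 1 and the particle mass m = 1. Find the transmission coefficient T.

On each side the TISE gives plane waves with k = √(2m(E − V))/ℏ: k₁ = √(2·1·22.4) = 6.693, k₂ = √(2·1·11.1) = 4.712.
Matching ψ and ψ′ at x = 0 gives r = (k₁ − k₂)/(k₁ + k₂), so R = r² = 0.03019 and T = 1 − R = 0.9698.

T = 0.970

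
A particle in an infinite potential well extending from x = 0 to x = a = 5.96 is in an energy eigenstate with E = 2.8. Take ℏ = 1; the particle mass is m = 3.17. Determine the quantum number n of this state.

n = 8

From E_n = n²π²ℏ²/(2ma²) invert to n = √(2ma²E)/(πℏ).
n = (5.96/π) × √(2 × 3.17 × 2.8) = 7.993 → n = 8.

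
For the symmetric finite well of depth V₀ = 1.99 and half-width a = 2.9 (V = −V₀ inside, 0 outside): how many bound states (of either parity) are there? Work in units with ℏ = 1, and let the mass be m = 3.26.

N = 7

The dimensionless depth is z₀ = a√(2mV₀)/ℏ = 2.9 × √(12.97) = 10.45.
The even/odd transcendental equations gain one root per π/2 in z₀, giving N = 1 + ⌊2z₀/π⌋ = 1 + ⌊6.650⌋ = 7.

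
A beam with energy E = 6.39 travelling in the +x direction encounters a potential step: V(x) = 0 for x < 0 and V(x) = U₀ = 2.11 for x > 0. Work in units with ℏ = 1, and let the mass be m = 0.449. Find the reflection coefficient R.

R = 0.00997

The wavenumbers are k₁ = √(2mE)/ℏ = 2.395 on the left and k₂ = √(2m(E − U₀))/ℏ = 1.960 on the right.
Continuity of ψ and ψ′ at the step yields the reflection amplitude r = (k₁ − k₂)/(k₁ + k₂) = 0.09986; thus R = |r|² = 0.009972, T = 0.9900.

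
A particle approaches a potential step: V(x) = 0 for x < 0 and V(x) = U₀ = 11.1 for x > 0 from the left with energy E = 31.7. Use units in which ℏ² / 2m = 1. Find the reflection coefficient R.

R = 0.0115

The wavenumbers are k₁ = √(2mE)/ℏ = 5.630 on the left and k₂ = √(2m(E − U₀))/ℏ = 4.539 on the right.
Matching ψ and ψ′ at x = 0 gives r = (k₁ − k₂)/(k₁ + k₂), so R = r² = 0.01152 and T = 1 − R = 0.9885.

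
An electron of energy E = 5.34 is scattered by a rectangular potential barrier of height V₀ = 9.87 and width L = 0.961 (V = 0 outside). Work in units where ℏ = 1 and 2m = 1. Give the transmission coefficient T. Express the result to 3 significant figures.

T = 0.0643

Since E < V₀ the interior solution is evanescent with decay constant κ = √(2m(V₀ − E))/ℏ = 2.128.
κL = 2.045, sinh(κL) = 3.801.
The exact tunnelling result is T⁻¹ = 1 + V₀² sinh²(κL) / [4E(V₀ − E)] = 15.55, so T = 0.0643.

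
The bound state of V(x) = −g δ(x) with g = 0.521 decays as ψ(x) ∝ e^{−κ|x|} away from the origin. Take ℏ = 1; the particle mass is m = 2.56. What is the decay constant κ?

κ = 1.33

Integrate −(ℏ²/2m)ψ'' − gδ(x)ψ = Eψ from −ε to +ε: the ψ'' term gives ψ'(0⁺) − ψ'(0⁻) and the δ term gives −(2mg/ℏ²)ψ(0).
With ψ ∝ e^{−κ|x|} this yields −2κ = −2mg/ℏ², so κ = mg/ℏ² = 1.334.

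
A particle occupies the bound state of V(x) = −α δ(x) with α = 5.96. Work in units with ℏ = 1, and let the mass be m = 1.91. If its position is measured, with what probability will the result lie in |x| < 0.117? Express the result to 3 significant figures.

P = 0.930

The normalised bound state is ψ = √κ e^{−κ|x|} with κ = mα/ℏ² = 11.38.
P(|x| < d) = ∫_{−d}^{d} κ e^{−2κ|x|} dx = 1 − e^{−2κd} = 1 − e^{−2.664} = 0.9303.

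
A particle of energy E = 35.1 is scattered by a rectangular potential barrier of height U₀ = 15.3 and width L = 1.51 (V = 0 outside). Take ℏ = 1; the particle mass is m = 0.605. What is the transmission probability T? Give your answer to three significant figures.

T = 0.937

E > U₀: inside the barrier k₂ = √(2m(E − U₀))/ℏ = 4.895, k₂L = 7.391.
Matching at both interfaces gives T⁻¹ = 1 + U₀² sin²(k₂L) / [4E(E − U₀)] = 1.067, hence T = 0.937.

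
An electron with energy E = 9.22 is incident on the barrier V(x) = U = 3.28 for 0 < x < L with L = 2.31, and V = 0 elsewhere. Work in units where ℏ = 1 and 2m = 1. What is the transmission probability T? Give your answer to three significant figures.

T = 0.982

Above the barrier the interior wavenumber is k₂ = √(2m(E − U))/ℏ = 2.437, giving phase k₂L = 5.630.
Matching at both interfaces gives T⁻¹ = 1 + U² sin²(k₂L) / [4E(E − U)] = 1.018, hence T = 0.982.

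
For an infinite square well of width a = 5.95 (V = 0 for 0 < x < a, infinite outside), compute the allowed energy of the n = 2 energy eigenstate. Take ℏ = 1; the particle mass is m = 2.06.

E = 0.271

Requiring ψ(0) = ψ(a) = 0 quantises k = nπ/a, hence E_n = ℏ²k²/2m = n²π²ℏ²/(2ma²).
E_2 = 2² × π² / (2 × 2.06 × 5.95²) = 0.2707.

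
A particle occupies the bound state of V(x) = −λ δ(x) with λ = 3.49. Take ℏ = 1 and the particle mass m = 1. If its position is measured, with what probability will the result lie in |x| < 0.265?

The normalised bound state is ψ = √κ e^{−κ|x|} with κ = mλ/ℏ² = 3.490.
P(|x| < d) = ∫_{−d}^{d} κ e^{−2κ|x|} dx = 1 − e^{−2κd} = 1 − e^{−1.850} = 0.8427.

P = 0.843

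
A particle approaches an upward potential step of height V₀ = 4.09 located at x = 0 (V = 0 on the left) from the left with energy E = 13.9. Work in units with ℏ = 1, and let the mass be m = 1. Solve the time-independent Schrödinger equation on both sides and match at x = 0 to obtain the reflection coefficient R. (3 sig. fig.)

R = 0.00755

The wavenumbers are k₁ = √(2mE)/ℏ = 5.273 on the left and k₂ = √(2m(E − V₀))/ℏ = 4.429 on the right.
Matching ψ and ψ′ at x = 0 gives r = (k₁ − k₂)/(k₁ + k₂), so R = r² = 0.007552 and T = 1 − R = 0.9924.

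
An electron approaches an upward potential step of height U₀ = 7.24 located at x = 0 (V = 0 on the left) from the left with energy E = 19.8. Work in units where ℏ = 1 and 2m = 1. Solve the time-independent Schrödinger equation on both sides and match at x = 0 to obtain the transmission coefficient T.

T = 0.987

The wavenumbers are k₁ = √(2mE)/ℏ = 4.450 on the left and k₂ = √(2m(E − U₀))/ℏ = 3.544 on the right.
Continuity of ψ and ψ′ at the step yields the reflection amplitude r = (k₁ − k₂)/(k₁ + k₂) = 0.1133; thus R = |r|² = 0.01284, T = 0.9872.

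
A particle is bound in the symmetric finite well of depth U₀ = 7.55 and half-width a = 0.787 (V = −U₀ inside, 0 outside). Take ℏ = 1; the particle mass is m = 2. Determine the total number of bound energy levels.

Define the well-strength parameter z₀ = (a/ℏ)√(2mU₀) = 0.787 × √(2·2·7.55) = 4.325.
The even/odd transcendental equations gain one root per π/2 in z₀, giving N = 1 + ⌊2z₀/π⌋ = 1 + ⌊2.753⌋ = 3.

N = 3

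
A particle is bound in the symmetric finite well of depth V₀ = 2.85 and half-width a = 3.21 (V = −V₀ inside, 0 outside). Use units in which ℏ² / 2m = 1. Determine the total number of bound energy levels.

The dimensionless depth is z₀ = a√(2mV₀)/ℏ = 3.21 × √(2.850) = 5.419.
A new bound state (alternating even/odd) appears each time z₀ passes a multiple of π/2, so N = ⌊2z₀/π⌋ + 1 = ⌊3.450⌋ + 1 = 4.

N = 4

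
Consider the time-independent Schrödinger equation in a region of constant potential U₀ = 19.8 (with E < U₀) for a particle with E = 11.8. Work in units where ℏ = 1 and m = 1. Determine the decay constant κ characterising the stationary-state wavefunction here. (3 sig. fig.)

Since E < U₀ the TISE in this region is ψ'' = κ²ψ with κ = √(2m(U₀ − E))/ℏ.
κ = √(2 × 1 × 8) = 4.000.

κ = 4.00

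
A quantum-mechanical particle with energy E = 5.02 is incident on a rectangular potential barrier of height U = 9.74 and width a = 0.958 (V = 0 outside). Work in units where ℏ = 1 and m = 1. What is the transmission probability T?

Since E < U the interior solution is evanescent with decay constant κ = √(2m(U − E))/ℏ = 3.072.
κa = 2.943, sinh(κa) = 9.464.
The exact tunnelling result is T⁻¹ = 1 + U² sinh²(κa) / [4E(U − E)] = 90.65, so T = 0.0110.

T = 0.0110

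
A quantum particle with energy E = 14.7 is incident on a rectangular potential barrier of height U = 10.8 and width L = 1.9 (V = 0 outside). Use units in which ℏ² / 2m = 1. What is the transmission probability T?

T = 0.857

E > U: inside the barrier k₂ = √(2m(E − U))/ℏ = 1.975, k₂L = 3.752.
Matching at both interfaces gives T⁻¹ = 1 + U² sin²(k₂L) / [4E(E − U)] = 1.167, hence T = 0.857.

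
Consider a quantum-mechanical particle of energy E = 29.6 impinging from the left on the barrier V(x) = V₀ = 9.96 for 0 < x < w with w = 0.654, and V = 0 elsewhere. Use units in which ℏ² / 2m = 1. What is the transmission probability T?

T = 0.998

Above the barrier the interior wavenumber is k₂ = √(2m(E − V₀))/ℏ = 4.432, giving phase k₂w = 2.898.
Matching at both interfaces gives T⁻¹ = 1 + V₀² sin²(k₂w) / [4E(E − V₀)] = 1.002, hence T = 0.998.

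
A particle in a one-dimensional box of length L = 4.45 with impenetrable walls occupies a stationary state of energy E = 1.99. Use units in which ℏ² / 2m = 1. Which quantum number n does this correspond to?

From E_n = n²π²ℏ²/(2mL²) invert to n = √(2mL²E)/(πℏ).
n = (4.45/π) × √(2 × 0.5 × 1.99) = 1.998 → n = 2.

n = 2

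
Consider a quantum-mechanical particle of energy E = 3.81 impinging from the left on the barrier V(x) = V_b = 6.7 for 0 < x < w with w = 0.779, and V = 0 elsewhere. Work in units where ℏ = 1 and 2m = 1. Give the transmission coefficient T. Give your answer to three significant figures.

E < V_b: inside the barrier ψ ∝ e^{±κx} with κ = √(2m(V_b − E))/ℏ = 1.700.
κw = 1.324, sinh(κw) = 1.747.
Matching ψ, ψ′ at both faces gives T = [1 + V_b² sinh²(κw) / (4E(V_b − E))]⁻¹ = 1/4.110 = 0.243.

T = 0.243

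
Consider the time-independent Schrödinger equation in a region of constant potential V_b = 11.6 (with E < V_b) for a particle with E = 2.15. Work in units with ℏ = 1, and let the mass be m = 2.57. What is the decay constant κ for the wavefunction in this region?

Since E < V_b the TISE in this region is ψ'' = κ²ψ with κ = √(2m(V_b − E))/ℏ.
κ = √(2 × 2.57 × 9.45) = 6.969.

κ = 6.97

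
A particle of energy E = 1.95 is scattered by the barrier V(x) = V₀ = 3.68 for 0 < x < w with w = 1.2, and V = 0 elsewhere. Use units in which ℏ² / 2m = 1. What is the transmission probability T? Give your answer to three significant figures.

E < V₀: inside the barrier ψ ∝ e^{±κx} with κ = √(2m(V₀ − E))/ℏ = 1.315.
κw = 1.578, sinh(κw) = 2.320.
Matching ψ, ψ′ at both faces gives T = [1 + V₀² sinh²(κw) / (4E(V₀ − E))]⁻¹ = 1/6.403 = 0.156.

T = 0.156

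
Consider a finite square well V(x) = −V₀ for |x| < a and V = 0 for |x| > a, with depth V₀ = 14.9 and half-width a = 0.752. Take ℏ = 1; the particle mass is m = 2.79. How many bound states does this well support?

The dimensionless depth is z₀ = a√(2mV₀)/ℏ = 0.752 × √(83.14) = 6.857.
A new bound state (alternating even/odd) appears each time z₀ passes a multiple of π/2, so N = ⌊2z₀/π⌋ + 1 = ⌊4.365⌋ + 1 = 5.

N = 5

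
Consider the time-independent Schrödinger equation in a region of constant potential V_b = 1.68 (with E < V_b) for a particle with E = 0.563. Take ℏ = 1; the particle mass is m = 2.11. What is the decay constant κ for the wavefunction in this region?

Since E < V_b the TISE in this region is ψ'' = κ²ψ with κ = √(2m(V_b − E))/ℏ.
κ = √(2 × 2.11 × 1.117) = 2.171.

κ = 2.17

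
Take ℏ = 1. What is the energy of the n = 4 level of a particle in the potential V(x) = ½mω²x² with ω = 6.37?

Using E_n = (n + ½)ℏω: E_4 = 4.5 × 6.37 = 28.67.

E = 28.7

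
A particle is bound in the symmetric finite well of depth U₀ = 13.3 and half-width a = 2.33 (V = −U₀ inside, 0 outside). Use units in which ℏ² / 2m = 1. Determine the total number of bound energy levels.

N = 6

The dimensionless depth is z₀ = a√(2mU₀)/ℏ = 2.33 × √(13.30) = 8.497.
The even/odd transcendental equations gain one root per π/2 in z₀, giving N = 1 + ⌊2z₀/π⌋ = 1 + ⌊5.410⌋ = 6.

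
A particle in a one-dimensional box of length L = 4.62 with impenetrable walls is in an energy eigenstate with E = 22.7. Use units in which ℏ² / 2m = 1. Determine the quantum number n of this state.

n = 7

For an infinite well E_n = n²π²ℏ²/(2mL²), so n = (L/πℏ)√(2mE).
n = (4.62/π) × √(2 × 0.5 × 22.7) = 7.007 → n = 7.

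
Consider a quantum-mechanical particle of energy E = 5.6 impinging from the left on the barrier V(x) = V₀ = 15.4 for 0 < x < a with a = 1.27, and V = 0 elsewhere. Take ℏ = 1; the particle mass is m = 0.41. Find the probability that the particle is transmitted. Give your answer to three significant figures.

Since E < V₀ the interior solution is evanescent with decay constant κ = √(2m(V₀ − E))/ℏ = 2.835.
κa = 3.600, sinh(κa) = 18.29.
Matching ψ, ψ′ at both faces gives T = [1 + V₀² sinh²(κa) / (4E(V₀ − E))]⁻¹ = 1/362.4 = 0.00276.

T = 0.00276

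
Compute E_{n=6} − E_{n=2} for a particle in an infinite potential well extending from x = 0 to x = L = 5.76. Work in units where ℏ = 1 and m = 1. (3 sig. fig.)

E_n = n²π²ℏ²/(2mL²), so ΔE = (6² − 2²) π²ℏ²/(2mL²).
ΔE = 32 × π² / (2 × 1 × 5.76²) = 4.760.

ΔE = 4.76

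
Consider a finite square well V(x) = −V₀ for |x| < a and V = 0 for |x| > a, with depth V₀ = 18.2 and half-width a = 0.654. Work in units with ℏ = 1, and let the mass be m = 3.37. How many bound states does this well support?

N = 5

The dimensionless depth is z₀ = a√(2mV₀)/ℏ = 0.654 × √(122.7) = 7.243.
A new bound state (alternating even/odd) appears each time z₀ passes a multiple of π/2, so N = ⌊2z₀/π⌋ + 1 = ⌊4.611⌋ + 1 = 5.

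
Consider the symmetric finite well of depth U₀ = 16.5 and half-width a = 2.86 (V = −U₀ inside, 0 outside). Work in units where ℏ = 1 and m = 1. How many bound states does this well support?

N = 11

The dimensionless depth is z₀ = a√(2mU₀)/ℏ = 2.86 × √(33.00) = 16.43.
A new bound state (alternating even/odd) appears each time z₀ passes a multiple of π/2, so N = ⌊2z₀/π⌋ + 1 = ⌊10.46⌋ + 1 = 11.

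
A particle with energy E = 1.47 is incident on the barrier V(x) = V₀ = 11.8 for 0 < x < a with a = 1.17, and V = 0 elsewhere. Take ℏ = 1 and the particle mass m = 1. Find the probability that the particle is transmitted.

E < V₀: inside the barrier ψ ∝ e^{±κx} with κ = √(2m(V₀ − E))/ℏ = 4.545.
κa = 5.318, sinh(κa) = 102.0.
Matching ψ, ψ′ at both faces gives T = [1 + V₀² sinh²(κa) / (4E(V₀ − E))]⁻¹ = 1/23850 = 0.0000419.

T = 0.0000419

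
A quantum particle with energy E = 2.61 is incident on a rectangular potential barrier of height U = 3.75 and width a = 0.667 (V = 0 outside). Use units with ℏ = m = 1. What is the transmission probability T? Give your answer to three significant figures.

E < U: inside the barrier ψ ∝ e^{±κx} with κ = √(2m(U − E))/ℏ = 1.510.
κa = 1.007, sinh(κa) = 1.186.
The exact tunnelling result is T⁻¹ = 1 + U² sinh²(κa) / [4E(U − E)] = 2.663, so T = 0.376.

T = 0.376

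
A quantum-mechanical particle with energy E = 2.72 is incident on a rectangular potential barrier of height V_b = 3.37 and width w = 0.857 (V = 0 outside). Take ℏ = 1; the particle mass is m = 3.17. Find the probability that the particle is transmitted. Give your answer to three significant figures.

T = 0.0756

Since E < V_b the interior solution is evanescent with decay constant κ = √(2m(V_b − E))/ℏ = 2.030.
κw = 1.740, sinh(κw) = 2.760.
The exact tunnelling result is T⁻¹ = 1 + V_b² sinh²(κw) / [4E(V_b − E)] = 13.23, so T = 0.0756.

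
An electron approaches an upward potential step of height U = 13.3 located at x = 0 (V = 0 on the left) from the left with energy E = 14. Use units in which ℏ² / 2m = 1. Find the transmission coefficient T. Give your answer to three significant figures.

T = 0.597

The wavenumbers are k₁ = √(2mE)/ℏ = 3.742 on the left and k₂ = √(2m(E − U))/ℏ = 0.8367 on the right.
Continuity of ψ and ψ′ at the step yields the reflection amplitude r = (k₁ − k₂)/(k₁ + k₂) = 0.6345; thus R = |r|² = 0.4026, T = 0.5974.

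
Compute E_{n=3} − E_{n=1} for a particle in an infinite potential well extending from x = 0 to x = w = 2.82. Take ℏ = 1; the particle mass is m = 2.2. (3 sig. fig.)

ΔE = 2.26

E_n = n²π²ℏ²/(2mw²), so ΔE = (3² − 1²) π²ℏ²/(2mw²).
ΔE = 8 × π² / (2 × 2.2 × 2.82²) = 2.257.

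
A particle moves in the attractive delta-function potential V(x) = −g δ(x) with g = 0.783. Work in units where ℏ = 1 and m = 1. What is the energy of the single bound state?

E = -0.307

The bound state is ψ(x) = √κ e^{−κ|x|}. The derivative jump ψ'(0⁺) − ψ'(0⁻) = −(2mg/ℏ²)ψ(0) fixes κ = mg/ℏ² = 0.7830.
Then E = −ℏ²κ²/(2m) = −mg²/(2ℏ²) = -0.3065.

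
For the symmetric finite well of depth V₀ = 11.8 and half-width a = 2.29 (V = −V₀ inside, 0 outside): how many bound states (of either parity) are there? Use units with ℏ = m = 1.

N = 8

Define the well-strength parameter z₀ = (a/ℏ)√(2mV₀) = 2.29 × √(2·1·11.8) = 11.12.
The even/odd transcendental equations gain one root per π/2 in z₀, giving N = 1 + ⌊2z₀/π⌋ = 1 + ⌊7.082⌋ = 8.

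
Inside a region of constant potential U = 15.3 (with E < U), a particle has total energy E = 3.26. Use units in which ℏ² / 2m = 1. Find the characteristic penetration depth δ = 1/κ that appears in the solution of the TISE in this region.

Since E < U the TISE in this region is ψ'' = κ²ψ with κ = √(2m(U − E))/ℏ.
κ = √(2 × 0.5 × 12.04) = 3.470. The penetration depth is δ = 1/κ = 0.288.

δ = 0.288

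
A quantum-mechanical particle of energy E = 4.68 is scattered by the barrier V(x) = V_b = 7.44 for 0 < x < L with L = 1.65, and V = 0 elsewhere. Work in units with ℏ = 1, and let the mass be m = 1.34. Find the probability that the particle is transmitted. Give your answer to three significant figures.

Since E < V_b the interior solution is evanescent with decay constant κ = √(2m(V_b − E))/ℏ = 2.720.
κL = 4.488, sinh(κL) = 44.44.
The exact tunnelling result is T⁻¹ = 1 + V_b² sinh²(κL) / [4E(V_b − E)] = 2117, so T = 0.000472.

T = 0.000472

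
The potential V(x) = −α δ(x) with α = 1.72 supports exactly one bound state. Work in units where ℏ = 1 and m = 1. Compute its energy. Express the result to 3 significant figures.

E = -1.48

For x ≠ 0 the bound state is ψ ∝ e^{−κ|x|}; integrating the TISE across the delta gives the cusp condition 2κ = 2mα/ℏ², so κ = 1.720.
Then E = −ℏ²κ²/(2m) = −mα²/(2ℏ²) = -1.479.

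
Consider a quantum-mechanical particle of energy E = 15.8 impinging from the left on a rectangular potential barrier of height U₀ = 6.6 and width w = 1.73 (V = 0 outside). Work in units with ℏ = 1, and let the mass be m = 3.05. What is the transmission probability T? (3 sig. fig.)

T = 0.989

Above the barrier the interior wavenumber is k₂ = √(2m(E − U₀))/ℏ = 7.491, giving phase k₂w = 12.96.
Matching at both interfaces gives T⁻¹ = 1 + U₀² sin²(k₂w) / [4E(E − U₀)] = 1.011, hence T = 0.989.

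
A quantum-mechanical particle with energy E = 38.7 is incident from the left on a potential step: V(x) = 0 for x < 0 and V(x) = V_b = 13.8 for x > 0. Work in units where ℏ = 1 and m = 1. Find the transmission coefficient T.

The wavenumbers are k₁ = √(2mE)/ℏ = 8.798 on the left and k₂ = √(2m(E − V_b))/ℏ = 7.057 on the right.
Continuity of ψ and ψ′ at the step yields the reflection amplitude r = (k₁ − k₂)/(k₁ + k₂) = 0.1098; thus R = |r|² = 0.01206, T = 0.9879.

T = 0.988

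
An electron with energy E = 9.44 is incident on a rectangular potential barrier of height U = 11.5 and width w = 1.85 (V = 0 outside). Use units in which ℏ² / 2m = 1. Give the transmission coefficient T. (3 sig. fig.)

E < U: inside the barrier ψ ∝ e^{±κx} with κ = √(2m(U − E))/ℏ = 1.435.
κw = 2.655, sinh(κw) = 7.079.
Matching ψ, ψ′ at both faces gives T = [1 + U² sinh²(κw) / (4E(U − E))]⁻¹ = 1/86.20 = 0.0116.

T = 0.0116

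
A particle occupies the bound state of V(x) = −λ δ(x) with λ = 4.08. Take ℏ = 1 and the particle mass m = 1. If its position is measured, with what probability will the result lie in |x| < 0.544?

P = 0.988

The normalised bound state is ψ = √κ e^{−κ|x|} with κ = mλ/ℏ² = 4.080.
P(|x| < d) = ∫_{−d}^{d} κ e^{−2κ|x|} dx = 1 − e^{−2κd} = 1 − e^{−4.439} = 0.9882.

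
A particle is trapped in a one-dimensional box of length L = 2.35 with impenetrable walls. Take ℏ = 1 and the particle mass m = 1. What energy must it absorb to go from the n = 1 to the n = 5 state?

ΔE = 21.4

E_n = n²π²ℏ²/(2mL²), so ΔE = (5² − 1²) π²ℏ²/(2mL²).
ΔE = 24 × π² / (2 × 1 × 2.35²) = 21.45.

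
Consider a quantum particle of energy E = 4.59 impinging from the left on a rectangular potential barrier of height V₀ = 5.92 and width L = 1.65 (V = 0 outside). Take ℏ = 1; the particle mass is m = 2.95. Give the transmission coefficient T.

Since E < V₀ the interior solution is evanescent with decay constant κ = √(2m(V₀ − E))/ℏ = 2.801.
κL = 4.622, sinh(κL) = 50.85.
The exact tunnelling result is T⁻¹ = 1 + V₀² sinh²(κL) / [4E(V₀ − E)] = 3712, so T = 0.000269.

T = 0.000269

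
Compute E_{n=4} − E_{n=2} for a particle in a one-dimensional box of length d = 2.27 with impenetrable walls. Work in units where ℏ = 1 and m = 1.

ΔE = 11.5

E_n = n²π²ℏ²/(2md²), so ΔE = (4² − 2²) π²ℏ²/(2md²).
ΔE = 12 × π² / (2 × 1 × 2.27²) = 11.49.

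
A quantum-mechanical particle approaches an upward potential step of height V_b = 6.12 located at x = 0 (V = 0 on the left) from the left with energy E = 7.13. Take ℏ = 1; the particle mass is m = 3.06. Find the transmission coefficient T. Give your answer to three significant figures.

The wavenumbers are k₁ = √(2mE)/ℏ = 6.606 on the left and k₂ = √(2m(E − V_b))/ℏ = 2.486 on the right.
Continuity of ψ and ψ′ at the step yields the reflection amplitude r = (k₁ − k₂)/(k₁ + k₂) = 0.4531; thus R = |r|² = 0.2053, T = 0.7947.

T = 0.795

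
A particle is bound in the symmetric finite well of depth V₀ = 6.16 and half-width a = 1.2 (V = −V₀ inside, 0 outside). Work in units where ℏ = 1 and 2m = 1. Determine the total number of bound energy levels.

N = 2

The dimensionless depth is z₀ = a√(2mV₀)/ℏ = 1.2 × √(6.160) = 2.978.
The even/odd transcendental equations gain one root per π/2 in z₀, giving N = 1 + ⌊2z₀/π⌋ = 1 + ⌊1.896⌋ = 2.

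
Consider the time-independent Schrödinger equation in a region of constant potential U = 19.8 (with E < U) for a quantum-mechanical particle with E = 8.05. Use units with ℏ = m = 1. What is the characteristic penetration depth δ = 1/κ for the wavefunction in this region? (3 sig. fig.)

Since E < U the TISE in this region is ψ'' = κ²ψ with κ = √(2m(U − E))/ℏ.
κ = √(2 × 1 × 11.75) = 4.848. The penetration depth is δ = 1/κ = 0.206.

δ = 0.206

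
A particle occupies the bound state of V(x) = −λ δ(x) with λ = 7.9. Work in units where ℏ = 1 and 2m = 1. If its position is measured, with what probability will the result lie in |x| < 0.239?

P = 0.849

The normalised bound state is ψ = √κ e^{−κ|x|} with κ = mλ/ℏ² = 3.950.
P(|x| < d) = ∫_{−d}^{d} κ e^{−2κ|x|} dx = 1 − e^{−2κd} = 1 − e^{−1.888} = 0.8486.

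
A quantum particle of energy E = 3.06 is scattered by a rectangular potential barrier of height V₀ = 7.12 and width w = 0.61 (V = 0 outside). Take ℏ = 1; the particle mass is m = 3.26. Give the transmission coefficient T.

Since E < V₀ the interior solution is evanescent with decay constant κ = √(2m(V₀ − E))/ℏ = 5.145.
κw = 3.138, sinh(κw) = 11.51.
The exact tunnelling result is T⁻¹ = 1 + V₀² sinh²(κw) / [4E(V₀ − E)] = 136.2, so T = 0.00734.

T = 0.00734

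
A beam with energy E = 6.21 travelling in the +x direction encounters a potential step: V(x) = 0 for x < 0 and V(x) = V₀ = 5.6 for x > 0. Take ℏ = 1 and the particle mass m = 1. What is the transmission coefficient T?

The wavenumbers are k₁ = √(2mE)/ℏ = 3.524 on the left and k₂ = √(2m(E − V₀))/ℏ = 1.105 on the right.
Matching ψ and ψ′ at x = 0 gives r = (k₁ − k₂)/(k₁ + k₂), so R = r² = 0.2733 and T = 1 − R = 0.7267.

T = 0.727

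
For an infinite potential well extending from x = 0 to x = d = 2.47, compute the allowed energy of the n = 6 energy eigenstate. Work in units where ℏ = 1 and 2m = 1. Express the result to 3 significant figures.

Requiring ψ(0) = ψ(d) = 0 quantises k = nπ/d, hence E_n = ℏ²k²/2m = n²π²ℏ²/(2md²).
E_6 = 6² × π² / (2 × 0.5 × 2.47²) = 58.24.

E = 58.2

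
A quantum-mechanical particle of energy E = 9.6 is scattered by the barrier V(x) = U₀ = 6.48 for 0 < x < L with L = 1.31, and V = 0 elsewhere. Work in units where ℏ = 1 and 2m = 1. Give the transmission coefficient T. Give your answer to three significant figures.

Above the barrier the interior wavenumber is k₂ = √(2m(E − U₀))/ℏ = 1.766, giving phase k₂L = 2.314.
Matching at both interfaces gives T⁻¹ = 1 + U₀² sin²(k₂L) / [4E(E − U₀)] = 1.190, hence T = 0.840.

T = 0.840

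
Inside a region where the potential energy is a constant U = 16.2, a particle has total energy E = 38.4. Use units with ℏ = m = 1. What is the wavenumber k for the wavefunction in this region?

k = 6.66

With E > U the solution is oscillatory, ψ ∝ e^{±ikx} with k = √(2m(E − U))/ℏ.
k = √(2 × 1 × 22.2) = 6.663.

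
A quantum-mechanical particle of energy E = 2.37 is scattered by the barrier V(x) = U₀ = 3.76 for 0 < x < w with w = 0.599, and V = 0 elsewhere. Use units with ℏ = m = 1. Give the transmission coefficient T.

E < U₀: inside the barrier ψ ∝ e^{±κx} with κ = √(2m(U₀ − E))/ℏ = 1.667.
κw = 0.9987, sinh(κw) = 1.173.
Matching ψ, ψ′ at both faces gives T = [1 + U₀² sinh²(κw) / (4E(U₀ − E))]⁻¹ = 1/2.477 = 0.404.

T = 0.404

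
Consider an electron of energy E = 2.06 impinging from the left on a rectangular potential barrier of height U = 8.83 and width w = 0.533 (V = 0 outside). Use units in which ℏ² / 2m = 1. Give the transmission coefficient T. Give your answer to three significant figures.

Since E < U the interior solution is evanescent with decay constant κ = √(2m(U − E))/ℏ = 2.602.
κw = 1.387, sinh(κw) = 1.876.
Matching ψ, ψ′ at both faces gives T = [1 + U² sinh²(κw) / (4E(U − E))]⁻¹ = 1/5.920 = 0.169.

T = 0.169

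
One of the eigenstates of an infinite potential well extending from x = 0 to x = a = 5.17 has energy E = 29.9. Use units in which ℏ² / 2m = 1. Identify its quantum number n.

n = 9

For an infinite well E_n = n²π²ℏ²/(2ma²), so n = (a/πℏ)√(2mE).
n = (5.17/π) × √(2 × 0.5 × 29.9) = 8.999 → n = 9.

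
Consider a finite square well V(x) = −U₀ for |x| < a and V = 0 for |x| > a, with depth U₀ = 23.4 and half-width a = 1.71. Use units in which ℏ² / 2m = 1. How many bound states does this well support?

Define the well-strength parameter z₀ = (a/ℏ)√(2mU₀) = 1.71 × √(2·0.5·23.4) = 8.272.
A new bound state (alternating even/odd) appears each time z₀ passes a multiple of π/2, so N = ⌊2z₀/π⌋ + 1 = ⌊5.266⌋ + 1 = 6.

N = 6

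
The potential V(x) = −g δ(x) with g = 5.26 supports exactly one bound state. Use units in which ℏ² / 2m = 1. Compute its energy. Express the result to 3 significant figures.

E = -6.92

The bound state is ψ(x) = √κ e^{−κ|x|}. The derivative jump ψ'(0⁺) − ψ'(0⁻) = −(2mg/ℏ²)ψ(0) fixes κ = mg/ℏ² = 2.630.
Then E = −ℏ²κ²/(2m) = −mg²/(2ℏ²) = -6.917.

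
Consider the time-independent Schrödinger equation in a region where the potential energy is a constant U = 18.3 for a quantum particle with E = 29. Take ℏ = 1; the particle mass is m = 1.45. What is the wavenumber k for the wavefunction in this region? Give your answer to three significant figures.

With E > U the solution is oscillatory, ψ ∝ e^{±ikx} with k = √(2m(E − U))/ℏ.
k = √(2 × 1.45 × 10.7) = 5.570.

k = 5.57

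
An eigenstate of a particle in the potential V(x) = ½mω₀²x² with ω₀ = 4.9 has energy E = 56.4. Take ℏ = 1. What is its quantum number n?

Invert E_n = (n + ½)ℏω₀: n = E/ℏω₀ − ½ = 11.010, so n = 11.

n = 11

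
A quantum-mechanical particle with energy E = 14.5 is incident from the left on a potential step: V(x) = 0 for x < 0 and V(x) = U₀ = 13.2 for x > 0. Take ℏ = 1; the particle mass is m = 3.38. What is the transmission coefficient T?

On each side the TISE gives plane waves with k = √(2m(E − V))/ℏ: k₁ = √(2·3.38·14.5) = 9.901, k₂ = √(2·3.38·1.3) = 2.964.
Matching ψ and ψ′ at x = 0 gives r = (k₁ − k₂)/(k₁ + k₂), so R = r² = 0.2907 and T = 1 − R = 0.7093.

T = 0.709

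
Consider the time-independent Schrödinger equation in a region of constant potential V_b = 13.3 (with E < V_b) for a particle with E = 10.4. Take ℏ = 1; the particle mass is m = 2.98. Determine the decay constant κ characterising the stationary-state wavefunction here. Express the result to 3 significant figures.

Since E < V_b the TISE in this region is ψ'' = κ²ψ with κ = √(2m(V_b − E))/ℏ.
κ = √(2 × 2.98 × 2.9) = 4.157.

κ = 4.16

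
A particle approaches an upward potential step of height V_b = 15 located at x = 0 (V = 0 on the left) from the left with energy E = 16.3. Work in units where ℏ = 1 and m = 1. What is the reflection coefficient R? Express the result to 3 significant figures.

R = 0.313

The wavenumbers are k₁ = √(2mE)/ℏ = 5.710 on the left and k₂ = √(2m(E − V_b))/ℏ = 1.612 on the right.
Continuity of ψ and ψ′ at the step yields the reflection amplitude r = (k₁ − k₂)/(k₁ + k₂) = 0.5596; thus R = |r|² = 0.3131, T = 0.6869.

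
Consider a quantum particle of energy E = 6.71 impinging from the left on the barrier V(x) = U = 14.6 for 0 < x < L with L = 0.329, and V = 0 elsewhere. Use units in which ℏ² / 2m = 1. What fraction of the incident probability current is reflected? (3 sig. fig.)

E < U: inside the barrier ψ ∝ e^{±κx} with κ = √(2m(U − E))/ℏ = 2.809.
κL = 0.9241, sinh(κL) = 1.061.
The exact tunnelling result is T⁻¹ = 1 + U² sinh²(κL) / [4E(U − E)] = 2.134, so T = 0.469.
R = 1 − T = 0.531.

R = 0.531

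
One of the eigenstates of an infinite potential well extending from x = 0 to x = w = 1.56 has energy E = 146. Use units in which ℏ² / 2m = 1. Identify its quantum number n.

For an infinite well E_n = n²π²ℏ²/(2mw²), so n = (w/πℏ)√(2mE).
n = (1.56/π) × √(2 × 0.5 × 146) = 6.000 → n = 6.

n = 6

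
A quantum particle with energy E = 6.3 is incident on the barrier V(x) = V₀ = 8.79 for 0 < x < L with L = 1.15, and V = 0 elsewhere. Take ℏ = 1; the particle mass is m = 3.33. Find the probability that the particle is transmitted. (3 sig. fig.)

T = 0.000278

E < V₀: inside the barrier ψ ∝ e^{±κx} with κ = √(2m(V₀ − E))/ℏ = 4.072.
κL = 4.683, sinh(κL) = 54.05.
The exact tunnelling result is T⁻¹ = 1 + V₀² sinh²(κL) / [4E(V₀ − E)] = 3598, so T = 0.000278.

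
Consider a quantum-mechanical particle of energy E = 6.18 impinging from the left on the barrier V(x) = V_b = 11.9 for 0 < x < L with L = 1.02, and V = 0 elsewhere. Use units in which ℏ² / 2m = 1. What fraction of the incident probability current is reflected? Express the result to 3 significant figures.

R = 0.970

Since E < V_b the interior solution is evanescent with decay constant κ = √(2m(V_b − E))/ℏ = 2.392.
κL = 2.439, sinh(κL) = 5.690.
The exact tunnelling result is T⁻¹ = 1 + V_b² sinh²(κL) / [4E(V_b − E)] = 33.42, so T = 0.0299.
R = 1 − T = 0.970.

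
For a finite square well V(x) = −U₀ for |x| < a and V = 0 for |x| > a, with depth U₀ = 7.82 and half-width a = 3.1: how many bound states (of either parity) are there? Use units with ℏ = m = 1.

Define the well-strength parameter z₀ = (a/ℏ)√(2mU₀) = 3.1 × √(2·1·7.82) = 12.26.
The even/odd transcendental equations gain one root per π/2 in z₀, giving N = 1 + ⌊2z₀/π⌋ = 1 + ⌊7.805⌋ = 8.

N = 8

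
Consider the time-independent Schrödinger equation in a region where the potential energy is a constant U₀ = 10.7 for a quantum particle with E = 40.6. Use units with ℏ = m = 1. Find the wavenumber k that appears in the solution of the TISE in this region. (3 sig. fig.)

With E > U₀ the solution is oscillatory, ψ ∝ e^{±ikx} with k = √(2m(E − U₀))/ℏ.
k = √(2 × 1 × 29.9) = 7.733.

k = 7.73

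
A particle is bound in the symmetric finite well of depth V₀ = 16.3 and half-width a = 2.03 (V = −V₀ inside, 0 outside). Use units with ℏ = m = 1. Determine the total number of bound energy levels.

N = 8

Define the well-strength parameter z₀ = (a/ℏ)√(2mV₀) = 2.03 × √(2·1·16.3) = 11.59.
The even/odd transcendental equations gain one root per π/2 in z₀, giving N = 1 + ⌊2z₀/π⌋ = 1 + ⌊7.379⌋ = 8.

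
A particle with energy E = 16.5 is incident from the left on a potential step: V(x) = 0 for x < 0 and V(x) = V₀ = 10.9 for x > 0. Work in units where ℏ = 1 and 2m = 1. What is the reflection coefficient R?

R = 0.0696

On each side the TISE gives plane waves with k = √(2m(E − V))/ℏ: k₁ = √(2·½·16.5) = 4.062, k₂ = √(2·½·5.6) = 2.366.
Continuity of ψ and ψ′ at the step yields the reflection amplitude r = (k₁ − k₂)/(k₁ + k₂) = 0.2638; thus R = |r|² = 0.06957, T = 0.9304.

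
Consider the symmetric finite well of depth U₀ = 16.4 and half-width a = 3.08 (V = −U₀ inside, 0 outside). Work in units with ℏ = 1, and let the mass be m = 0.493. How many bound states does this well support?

N = 8

The dimensionless depth is z₀ = a√(2mU₀)/ℏ = 3.08 × √(16.17) = 12.39.
A new bound state (alternating even/odd) appears each time z₀ passes a multiple of π/2, so N = ⌊2z₀/π⌋ + 1 = ⌊7.885⌋ + 1 = 8.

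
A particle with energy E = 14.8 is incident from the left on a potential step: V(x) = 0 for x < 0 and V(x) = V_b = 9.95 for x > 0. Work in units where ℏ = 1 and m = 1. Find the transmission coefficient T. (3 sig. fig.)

The wavenumbers are k₁ = √(2mE)/ℏ = 5.441 on the left and k₂ = √(2m(E − V_b))/ℏ = 3.114 on the right.
Continuity of ψ and ψ′ at the step yields the reflection amplitude r = (k₁ − k₂)/(k₁ + k₂) = 0.2719; thus R = |r|² = 0.07393, T = 0.9261.

T = 0.926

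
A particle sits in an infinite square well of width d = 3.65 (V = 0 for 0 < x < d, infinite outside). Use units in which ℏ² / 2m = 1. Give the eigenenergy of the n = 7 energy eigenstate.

E = 36.3

Requiring ψ(0) = ψ(d) = 0 quantises k = nπ/d, hence E_n = ℏ²k²/2m = n²π²ℏ²/(2md²).
E_7 = 7² × π² / (2 × 0.5 × 3.65²) = 36.30.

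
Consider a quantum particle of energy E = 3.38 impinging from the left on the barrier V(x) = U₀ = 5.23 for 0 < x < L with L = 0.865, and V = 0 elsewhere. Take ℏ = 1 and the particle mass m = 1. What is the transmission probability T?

E < U₀: inside the barrier ψ ∝ e^{±κx} with κ = √(2m(U₀ − E))/ℏ = 1.924.
κL = 1.664, sinh(κL) = 2.545.
Matching ψ, ψ′ at both faces gives T = [1 + U₀² sinh²(κL) / (4E(U₀ − E))]⁻¹ = 1/8.084 = 0.124.

T = 0.124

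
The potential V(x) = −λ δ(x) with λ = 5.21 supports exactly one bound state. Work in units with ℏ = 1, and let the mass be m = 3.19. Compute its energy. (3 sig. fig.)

E = -43.3

The bound state is ψ(x) = √κ e^{−κ|x|}. The derivative jump ψ'(0⁺) − ψ'(0⁻) = −(2mλ/ℏ²)ψ(0) fixes κ = mλ/ℏ² = 16.62.
Then E = −ℏ²κ²/(2m) = −mλ²/(2ℏ²) = -43.29.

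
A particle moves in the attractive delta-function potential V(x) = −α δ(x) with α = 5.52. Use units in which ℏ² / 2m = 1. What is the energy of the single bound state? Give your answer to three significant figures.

E = -7.62

The bound state is ψ(x) = √κ e^{−κ|x|}. The derivative jump ψ'(0⁺) − ψ'(0⁻) = −(2mα/ℏ²)ψ(0) fixes κ = mα/ℏ² = 2.760.
Then E = −ℏ²κ²/(2m) = −mα²/(2ℏ²) = -7.618.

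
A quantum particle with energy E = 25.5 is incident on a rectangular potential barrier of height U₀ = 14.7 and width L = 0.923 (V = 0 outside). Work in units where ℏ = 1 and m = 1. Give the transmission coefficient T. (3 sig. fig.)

Above the barrier the interior wavenumber is k₂ = √(2m(E − U₀))/ℏ = 4.648, giving phase k₂L = 4.290.
T = [1 + U₀² sin²(k₂L) / (4E(E − U₀))]⁻¹ = 1/1.163 = 0.860.

T = 0.860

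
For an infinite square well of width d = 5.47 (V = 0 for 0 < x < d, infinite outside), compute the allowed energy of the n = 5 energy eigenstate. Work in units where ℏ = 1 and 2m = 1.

E = 8.25

The infinite-well eigenfunctions ψ_n = √(2/d) sin(nπx/d) vanish at both walls, giving E_n = n²π²ℏ²/(2md²).
E_5 = 5² × π² / (2 × 0.5 × 5.47²) = 8.246.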